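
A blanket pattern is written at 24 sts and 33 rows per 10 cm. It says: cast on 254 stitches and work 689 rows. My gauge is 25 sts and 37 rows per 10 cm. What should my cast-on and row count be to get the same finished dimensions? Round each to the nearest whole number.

Stitches: 254 × 25/24 = 264.58 → 265.
Rows: 689 × 37/33 = 772.52 → 773.

Cast on 265 stitches; work 773 rows.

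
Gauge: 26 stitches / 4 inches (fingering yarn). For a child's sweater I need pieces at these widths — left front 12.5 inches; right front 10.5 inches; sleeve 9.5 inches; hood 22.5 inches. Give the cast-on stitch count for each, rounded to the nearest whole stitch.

Rate = 26/4 = 6.5 sts per in.
left front: 12.5 × 6.5 = 81.25 → 81.
right front: 10.5 × 6.5 = 68.25 → 68.
sleeve: 9.5 × 6.5 = 61.75 → 62.
hood: 22.5 × 6.5 = 146.25 → 146.

left front 81; right front 68; sleeve 62; hood 146.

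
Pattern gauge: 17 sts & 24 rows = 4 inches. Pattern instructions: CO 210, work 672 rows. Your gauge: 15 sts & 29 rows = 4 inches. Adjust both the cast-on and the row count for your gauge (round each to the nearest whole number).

Cast on 185 stitches; work 812 rows.

Stitches: 210 × 15/17 = 185.29 → 185.
Rows: 672 × 29/24 = 812.00 → 812.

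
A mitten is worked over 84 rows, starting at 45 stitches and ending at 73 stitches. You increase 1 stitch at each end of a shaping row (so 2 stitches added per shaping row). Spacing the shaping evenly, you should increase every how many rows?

Stitches to add: |73 − 45| = 28.
Shaping rows needed: 28 / 2 = 14.
84 rows / 14 = every 6 rows.

Increase every 6th row.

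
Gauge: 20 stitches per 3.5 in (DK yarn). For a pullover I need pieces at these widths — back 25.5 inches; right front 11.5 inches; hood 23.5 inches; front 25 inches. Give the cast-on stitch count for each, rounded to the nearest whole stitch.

back 146; right front 66; hood 134; front 143.

Rate = 20/3.5 = 5.714 sts per in.
back: 25.5 × 5.714 = 145.71 → 146.
right front: 11.5 × 5.714 = 65.71 → 66.
hood: 23.5 × 5.714 = 134.29 → 134.
front: 25 × 5.714 = 142.86 → 143.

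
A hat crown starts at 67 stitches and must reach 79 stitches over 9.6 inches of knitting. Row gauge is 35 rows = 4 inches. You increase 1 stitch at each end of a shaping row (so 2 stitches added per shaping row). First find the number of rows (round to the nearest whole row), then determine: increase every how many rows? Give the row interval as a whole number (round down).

Increase every 14th row.

Rows = 9.6 × 8.75 = 84.0 → 84 rows.
Stitches to add: 12 → 6 shaping rows (at 2 st each).
84 / 6 = 14.00 → every 14 rows.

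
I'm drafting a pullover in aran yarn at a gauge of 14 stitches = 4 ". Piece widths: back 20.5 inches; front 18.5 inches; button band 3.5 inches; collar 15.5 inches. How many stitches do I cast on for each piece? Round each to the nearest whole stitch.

Rate = 14/4 = 3.5 sts per in.
back: 20.5 × 3.5 = 71.75 → 72.
front: 18.5 × 3.5 = 64.75 → 65.
button band: 3.5 × 3.5 = 12.25 → 12.
collar: 15.5 × 3.5 = 54.25 → 54.

back 72; front 65; button band 12; collar 54.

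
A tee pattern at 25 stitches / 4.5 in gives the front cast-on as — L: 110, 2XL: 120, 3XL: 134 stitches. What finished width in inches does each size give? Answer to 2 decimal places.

25/4.5 = 5.556 sts per in.
L: 110 / 5.556 = 19.800 → 19.80 in.
2XL: 120 / 5.556 = 21.600 → 21.60 in.
3XL: 134 / 5.556 = 24.120 → 24.12 in.

L 19.80 inches; 2XL 21.60 inches; 3XL 24.12 inches.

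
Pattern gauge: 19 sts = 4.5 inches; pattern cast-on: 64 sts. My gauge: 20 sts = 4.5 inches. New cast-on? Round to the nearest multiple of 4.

Scale factor = 20 / 19 = 1.053.
64 × 20 / 19 = 67.37 sts.
→ 68 sts.

Cast on 68 stitches.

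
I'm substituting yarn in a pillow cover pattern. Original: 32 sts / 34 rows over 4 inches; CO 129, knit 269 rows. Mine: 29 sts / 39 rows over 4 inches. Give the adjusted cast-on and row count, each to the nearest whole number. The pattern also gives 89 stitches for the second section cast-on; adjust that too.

Cast on 117 stitches; work 309 rows; second section cast-on 81 stitches.

Stitches: 129 × 29/32 = 116.91 → 117.
Rows: 269 × 39/34 = 308.56 → 309.
second section cast-on: 89 × 29/32 = 80.66 → 81.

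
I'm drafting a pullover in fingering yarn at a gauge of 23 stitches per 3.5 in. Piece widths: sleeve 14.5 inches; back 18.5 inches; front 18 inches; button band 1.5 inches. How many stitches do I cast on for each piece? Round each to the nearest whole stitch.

sleeve 95; back 122; front 118; button band 10.

Rate = 23/3.5 = 6.571 sts per in.
sleeve: 14.5 × 6.571 = 95.29 → 95.
back: 18.5 × 6.571 = 121.57 → 122.
front: 18 × 6.571 = 118.29 → 118.
button band: 1.5 × 6.571 = 9.86 → 10.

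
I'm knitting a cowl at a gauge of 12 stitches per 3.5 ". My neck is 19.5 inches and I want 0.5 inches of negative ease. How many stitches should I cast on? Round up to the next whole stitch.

66 stitches.

Finished = 19.5 − 0.5 = 19 in.
12 / 3.5 = 3.429 sts per inch.
19.00 × 3.429 = 65.14 sts.
→ 66 sts.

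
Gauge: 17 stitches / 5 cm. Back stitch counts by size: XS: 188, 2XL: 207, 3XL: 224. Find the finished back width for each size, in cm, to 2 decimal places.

XS 55.29 cm; 2XL 60.88 cm; 3XL 65.88 cm.

17/5 = 3.4 sts per cm.
XS: 188 / 3.4 = 55.294 → 55.29 cm.
2XL: 207 / 3.4 = 60.882 → 60.88 cm.
3XL: 224 / 3.4 = 65.882 → 65.88 cm.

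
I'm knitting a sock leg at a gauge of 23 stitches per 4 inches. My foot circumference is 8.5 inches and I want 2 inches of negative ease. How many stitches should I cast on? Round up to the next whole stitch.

Finished = 8.5 − 2 = 6.5 in.
23 / 4 = 5.75 sts per inch.
6.50 × 5.75 = 37.38 sts.
→ 38 sts.

38 stitches.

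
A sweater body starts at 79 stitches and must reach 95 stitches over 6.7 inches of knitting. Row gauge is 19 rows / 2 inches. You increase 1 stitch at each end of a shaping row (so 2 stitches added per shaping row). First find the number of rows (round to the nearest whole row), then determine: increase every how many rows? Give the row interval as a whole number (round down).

Rows = 6.7 × 9.5 = 63.6 → 64 rows.
Stitches to add: 16 → 8 shaping rows (at 2 st each).
64 / 8 = 8.00 → every 8 rows.

Increase every 8th row.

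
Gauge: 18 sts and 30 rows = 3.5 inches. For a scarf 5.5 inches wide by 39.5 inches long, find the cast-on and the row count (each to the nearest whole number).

Cast on 28 stitches and work 339 rows.

Stitch gauge = 18/3.5 = 5.143 sts/in; 5.5 × 5.143 = 28.29 → 28 sts.
Row gauge = 30/3.5 = 8.571 rows/in; 39.5 × 8.571 = 338.57 → 339 rows.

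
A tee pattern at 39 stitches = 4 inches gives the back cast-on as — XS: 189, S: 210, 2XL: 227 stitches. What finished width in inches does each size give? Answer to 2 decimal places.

39/4 = 9.75 sts per in.
XS: 189 / 9.75 = 19.385 → 19.38 in.
S: 210 / 9.75 = 21.538 → 21.54 in.
2XL: 227 / 9.75 = 23.282 → 23.28 in.

XS 19.38 inches; S 21.54 inches; 2XL 23.28 inches.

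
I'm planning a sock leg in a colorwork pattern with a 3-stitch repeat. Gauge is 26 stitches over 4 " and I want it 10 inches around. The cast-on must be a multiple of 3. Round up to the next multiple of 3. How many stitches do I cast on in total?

26 / 4 = 6.5 sts per inch.
10 × 6.5 = 65.00 sts.
Next multiple of 3: 66.

Cast on 66 stitches.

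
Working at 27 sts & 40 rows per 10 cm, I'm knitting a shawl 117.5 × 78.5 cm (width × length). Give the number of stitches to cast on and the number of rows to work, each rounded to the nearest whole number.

Cast on 317 stitches and work 314 rows.

Stitch gauge = 27/10 = 2.7 sts/cm; 117.5 × 2.7 = 317.25 → 317 sts.
Row gauge = 40/10 = 4 rows/cm; 78.5 × 4 = 314.00 → 314 rows.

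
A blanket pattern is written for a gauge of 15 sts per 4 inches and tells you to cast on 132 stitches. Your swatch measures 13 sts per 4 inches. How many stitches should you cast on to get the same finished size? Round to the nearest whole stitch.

Scale factor = 13 / 15 = 0.867.
132 × 13 / 15 = 114.40 sts.
→ 114 sts.

114 stitches.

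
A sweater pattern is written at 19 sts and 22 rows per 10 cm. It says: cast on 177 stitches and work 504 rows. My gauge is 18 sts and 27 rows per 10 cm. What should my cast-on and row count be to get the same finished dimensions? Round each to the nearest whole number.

Cast on 168 stitches; work 619 rows.

Stitches: 177 × 18/19 = 167.68 → 168.
Rows: 504 × 27/22 = 618.55 → 619.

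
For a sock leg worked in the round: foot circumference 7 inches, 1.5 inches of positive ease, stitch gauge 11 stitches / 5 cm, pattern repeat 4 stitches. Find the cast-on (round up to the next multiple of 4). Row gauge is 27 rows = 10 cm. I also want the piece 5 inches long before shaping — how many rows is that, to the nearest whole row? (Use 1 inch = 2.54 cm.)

Finished = 7 + 1.5 = 8.5 inches.
8.5 inches × 2.54 = 21.59 cm.
11/5 = 2.2 sts per cm; 21.59 × 2.2 = 47.50 sts.
Next multiple of 4 → 48.
5 inches = 12.70 cm; × 2.7 = 34.29 → 34 rows.

Cast on 48 stitches; work 34 rows.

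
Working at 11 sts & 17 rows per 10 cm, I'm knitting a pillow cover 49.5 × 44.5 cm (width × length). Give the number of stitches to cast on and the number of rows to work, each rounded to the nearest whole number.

Cast on 54 stitches and work 76 rows.

Stitch gauge = 11/10 = 1.1 sts/cm; 49.5 × 1.1 = 54.45 → 54 sts.
Row gauge = 17/10 = 1.7 rows/cm; 44.5 × 1.7 = 75.65 → 76 rows.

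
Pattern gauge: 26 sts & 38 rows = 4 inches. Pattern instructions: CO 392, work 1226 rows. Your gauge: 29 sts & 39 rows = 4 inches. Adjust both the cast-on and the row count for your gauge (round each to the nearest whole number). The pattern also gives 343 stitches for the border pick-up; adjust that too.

Stitches: 392 × 29/26 = 437.23 → 437.
Rows: 1226 × 39/38 = 1258.26 → 1258.
border pick-up: 343 × 29/26 = 382.58 → 383.

Cast on 437 stitches; work 1258 rows; border pick-up 383 stitches.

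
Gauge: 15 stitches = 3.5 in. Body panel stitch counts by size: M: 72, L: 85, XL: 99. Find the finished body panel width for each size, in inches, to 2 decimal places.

15/3.5 = 4.286 sts per in.
M: 72 / 4.286 = 16.800 → 16.80 in.
L: 85 / 4.286 = 19.833 → 19.83 in.
XL: 99 / 4.286 = 23.100 → 23.10 in.

M 16.80 inches; L 19.83 inches; XL 23.10 inches.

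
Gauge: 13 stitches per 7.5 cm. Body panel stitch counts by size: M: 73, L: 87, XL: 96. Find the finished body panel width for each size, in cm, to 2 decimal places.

13/7.5 = 1.733 sts per cm.
M: 73 / 1.733 = 42.115 → 42.12 cm.
L: 87 / 1.733 = 50.192 → 50.19 cm.
XL: 96 / 1.733 = 55.385 → 55.38 cm.

M 42.12 cm; L 50.19 cm; XL 55.38 cm.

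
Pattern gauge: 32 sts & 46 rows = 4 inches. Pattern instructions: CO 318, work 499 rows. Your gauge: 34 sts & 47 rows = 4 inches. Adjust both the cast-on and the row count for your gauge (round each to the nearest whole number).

Stitches: 318 × 34/32 = 337.88 → 338.
Rows: 499 × 47/46 = 509.85 → 510.

Cast on 338 stitches; work 510 rows.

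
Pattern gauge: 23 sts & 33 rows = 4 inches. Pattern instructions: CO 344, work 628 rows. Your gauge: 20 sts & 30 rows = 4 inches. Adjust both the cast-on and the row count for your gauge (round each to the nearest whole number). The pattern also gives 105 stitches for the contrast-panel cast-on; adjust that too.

Cast on 299 stitches; work 571 rows; contrast-panel cast-on 91 stitches.

Stitches: 344 × 20/23 = 299.13 → 299.
Rows: 628 × 30/33 = 570.91 → 571.
contrast-panel cast-on: 105 × 20/23 = 91.30 → 91.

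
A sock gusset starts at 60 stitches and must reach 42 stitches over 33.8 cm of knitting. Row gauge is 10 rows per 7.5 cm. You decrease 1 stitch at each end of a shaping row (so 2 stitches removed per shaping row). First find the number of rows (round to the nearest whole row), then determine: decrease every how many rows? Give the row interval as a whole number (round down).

Rows = 33.8 × 1.333 = 45.1 → 45 rows.
Stitches to remove: 18 → 9 shaping rows (at 2 st each).
45 / 9 = 5.00 → every 5 rows.

Decrease every 5th row.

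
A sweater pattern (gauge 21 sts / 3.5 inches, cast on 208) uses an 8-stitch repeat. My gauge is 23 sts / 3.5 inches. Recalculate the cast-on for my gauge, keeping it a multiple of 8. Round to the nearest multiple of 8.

208 × 23 / 21 = 227.81.
Nearest multiple of 8: 224.

224 stitches.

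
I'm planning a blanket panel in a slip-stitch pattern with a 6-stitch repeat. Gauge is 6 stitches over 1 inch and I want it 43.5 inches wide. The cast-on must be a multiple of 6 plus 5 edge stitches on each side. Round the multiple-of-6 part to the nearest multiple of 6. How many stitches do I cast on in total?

6 / 1 = 6 sts per inch.
43.5 × 6 = 261.00 sts.
Less 10 edge sts → 251.00 for the repeat.
Nearest multiple of 6: 252.
Add back 10 edge sts → 262.

Cast on 262 stitches.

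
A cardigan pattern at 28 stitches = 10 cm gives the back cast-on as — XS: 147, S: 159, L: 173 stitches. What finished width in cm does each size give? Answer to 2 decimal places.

XS 52.50 cm; S 56.79 cm; L 61.79 cm.

28/10 = 2.8 sts per cm.
XS: 147 / 2.8 = 52.500 → 52.50 cm.
S: 159 / 2.8 = 56.786 → 56.79 cm.
L: 173 / 2.8 = 61.786 → 61.79 cm.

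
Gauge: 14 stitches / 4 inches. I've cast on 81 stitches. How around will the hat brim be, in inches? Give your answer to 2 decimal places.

23.14 inches.

14 stitches / 4 inch = 3.5 stitches per inch.
81 / 3.5 = 23.143 inches.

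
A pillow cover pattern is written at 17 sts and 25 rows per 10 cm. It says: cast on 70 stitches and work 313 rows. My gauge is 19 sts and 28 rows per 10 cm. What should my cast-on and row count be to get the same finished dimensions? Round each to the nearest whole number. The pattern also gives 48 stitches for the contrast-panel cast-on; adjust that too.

Stitches: 70 × 19/17 = 78.24 → 78.
Rows: 313 × 28/25 = 350.56 → 351.
contrast-panel cast-on: 48 × 19/17 = 53.65 → 54.

Cast on 78 stitches; work 351 rows; contrast-panel cast-on 54 stitches.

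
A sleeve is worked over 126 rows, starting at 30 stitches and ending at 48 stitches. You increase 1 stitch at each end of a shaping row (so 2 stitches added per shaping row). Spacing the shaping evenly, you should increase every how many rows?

Increase every 14th row.

Stitches to add: |48 − 30| = 18.
Shaping rows needed: 18 / 2 = 9.
126 rows / 9 = every 14 rows.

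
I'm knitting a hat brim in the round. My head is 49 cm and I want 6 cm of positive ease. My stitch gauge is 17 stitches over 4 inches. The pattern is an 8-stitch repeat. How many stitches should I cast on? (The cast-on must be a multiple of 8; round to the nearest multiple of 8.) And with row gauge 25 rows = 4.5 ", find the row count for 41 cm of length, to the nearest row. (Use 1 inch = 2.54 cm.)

Finished = 49 + 6 = 55 cm.
55 cm × 1/2.54 = 21.65 inches.
17/4 = 4.25 sts per in; 21.65 × 4.25 = 92.03 sts.
Nearest multiple of 8 → 96.
41 cm = 16.14 inches; × 5.556 = 89.68 → 90 rows.

Cast on 96 stitches; work 90 rows.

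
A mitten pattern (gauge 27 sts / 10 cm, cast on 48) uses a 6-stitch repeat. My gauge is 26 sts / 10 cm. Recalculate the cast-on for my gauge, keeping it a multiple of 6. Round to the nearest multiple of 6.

48 × 26 / 27 = 46.22.
Nearest multiple of 6: 48.

CO 48 sts.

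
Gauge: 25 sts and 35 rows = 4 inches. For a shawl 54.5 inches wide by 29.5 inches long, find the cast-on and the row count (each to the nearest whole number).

Cast on 341 stitches and work 258 rows.

Stitch gauge = 25/4 = 6.25 sts/in; 54.5 × 6.25 = 340.62 → 341 sts.
Row gauge = 35/4 = 8.75 rows/in; 29.5 × 8.75 = 258.12 → 258 rows.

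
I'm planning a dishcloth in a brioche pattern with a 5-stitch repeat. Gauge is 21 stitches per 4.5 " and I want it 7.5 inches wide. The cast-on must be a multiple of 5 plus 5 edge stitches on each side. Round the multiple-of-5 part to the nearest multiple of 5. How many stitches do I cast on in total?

21 / 4.5 = 4.667 sts per inch.
7.5 × 4.667 = 35.00 sts.
Less 10 edge sts → 25.00 for the repeat.
Nearest multiple of 5: 25.
Add back 10 edge sts → 35.

35 stitches.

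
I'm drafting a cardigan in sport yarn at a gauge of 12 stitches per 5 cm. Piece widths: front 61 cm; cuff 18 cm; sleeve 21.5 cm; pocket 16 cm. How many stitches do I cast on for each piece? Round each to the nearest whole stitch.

Rate = 12/5 = 2.4 sts per cm.
front: 61 × 2.4 = 146.40 → 146.
cuff: 18 × 2.4 = 43.20 → 43.
sleeve: 21.5 × 2.4 = 51.60 → 52.
pocket: 16 × 2.4 = 38.40 → 38.

front 146; cuff 43; sleeve 52; pocket 38.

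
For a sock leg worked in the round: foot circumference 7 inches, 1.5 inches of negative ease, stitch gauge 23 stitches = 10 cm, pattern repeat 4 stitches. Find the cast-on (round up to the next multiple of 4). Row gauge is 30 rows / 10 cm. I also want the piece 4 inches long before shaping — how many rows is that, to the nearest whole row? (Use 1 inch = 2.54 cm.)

Cast on 36 stitches; work 30 rows.

Finished = 7 − 1.5 = 5.5 inches.
5.5 inches × 2.54 = 13.97 cm.
23/10 = 2.3 sts per cm; 13.97 × 2.3 = 32.13 sts.
Next multiple of 4 → 36.
4 inches = 10.16 cm; × 3 = 30.48 → 30 rows.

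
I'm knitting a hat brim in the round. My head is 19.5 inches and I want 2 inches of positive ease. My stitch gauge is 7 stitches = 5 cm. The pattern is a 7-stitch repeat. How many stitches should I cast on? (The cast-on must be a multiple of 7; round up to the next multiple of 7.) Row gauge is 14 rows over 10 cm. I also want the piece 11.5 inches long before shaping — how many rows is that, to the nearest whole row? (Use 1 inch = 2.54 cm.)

Finished = 19.5 + 2 = 21.5 inches.
21.5 inches × 2.54 = 54.61 cm.
7/5 = 1.4 sts per cm; 54.61 × 1.4 = 76.45 sts.
Next multiple of 7 → 77.
11.5 inches = 29.21 cm; × 1.4 = 40.89 → 41 rows.

Cast on 77 stitches; work 41 rows.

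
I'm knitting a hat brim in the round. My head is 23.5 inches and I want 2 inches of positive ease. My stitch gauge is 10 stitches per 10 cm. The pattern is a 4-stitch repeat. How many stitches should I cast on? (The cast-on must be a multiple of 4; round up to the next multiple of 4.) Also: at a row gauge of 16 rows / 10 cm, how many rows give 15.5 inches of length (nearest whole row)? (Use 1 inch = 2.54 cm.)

Cast on 68 stitches; work 63 rows.

Finished = 23.5 + 2 = 25.5 inches.
25.5 inches × 2.54 = 64.77 cm.
10/10 = 1 sts per cm; 64.77 × 1 = 64.77 sts.
Next multiple of 4 → 68.
15.5 inches = 39.37 cm; × 1.6 = 62.99 → 63 rows.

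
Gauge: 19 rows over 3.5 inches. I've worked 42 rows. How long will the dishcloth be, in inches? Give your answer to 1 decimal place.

19 rows / 3.5 inch = 5.429 rows per inch.
42 / 5.429 = 7.74 inches.

7.7 inches.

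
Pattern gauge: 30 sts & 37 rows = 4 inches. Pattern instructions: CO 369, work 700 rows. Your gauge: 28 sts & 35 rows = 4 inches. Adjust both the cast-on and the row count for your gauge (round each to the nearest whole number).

Stitches: 369 × 28/30 = 344.40 → 344.
Rows: 700 × 35/37 = 662.16 → 662.

Cast on 344 stitches; work 662 rows.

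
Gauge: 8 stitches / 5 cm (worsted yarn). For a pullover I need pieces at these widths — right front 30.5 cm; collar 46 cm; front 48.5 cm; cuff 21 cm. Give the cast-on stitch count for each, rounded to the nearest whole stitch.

right front 49; collar 74; front 78; cuff 34.

Rate = 8/5 = 1.6 sts per cm.
right front: 30.5 × 1.6 = 48.80 → 49.
collar: 46 × 1.6 = 73.60 → 74.
front: 48.5 × 1.6 = 77.60 → 78.
cuff: 21 × 1.6 = 33.60 → 34.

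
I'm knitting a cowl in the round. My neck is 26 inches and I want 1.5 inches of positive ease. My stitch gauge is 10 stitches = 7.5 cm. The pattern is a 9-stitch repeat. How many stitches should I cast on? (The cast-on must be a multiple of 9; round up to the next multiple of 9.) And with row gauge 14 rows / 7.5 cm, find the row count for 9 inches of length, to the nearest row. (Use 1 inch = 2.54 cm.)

Cast on 99 stitches; work 43 rows.

Finished = 26 + 1.5 = 27.5 inches.
27.5 inches × 2.54 = 69.85 cm.
10/7.5 = 1.333 sts per cm; 69.85 × 1.333 = 93.13 sts.
Next multiple of 9 → 99.
9 inches = 22.86 cm; × 1.867 = 42.67 → 43 rows.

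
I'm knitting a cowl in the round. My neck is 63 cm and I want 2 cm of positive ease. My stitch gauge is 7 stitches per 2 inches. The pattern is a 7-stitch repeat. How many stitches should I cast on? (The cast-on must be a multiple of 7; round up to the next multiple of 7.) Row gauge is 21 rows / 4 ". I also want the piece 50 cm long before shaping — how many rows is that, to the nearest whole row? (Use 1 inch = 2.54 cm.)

Cast on 91 stitches; work 103 rows.

Finished = 63 + 2 = 65 cm.
65 cm × 1/2.54 = 25.59 inches.
7/2 = 3.5 sts per in; 25.59 × 3.5 = 89.57 sts.
Next multiple of 7 → 91.
50 cm = 19.69 inches; × 5.25 = 103.35 → 103 rows.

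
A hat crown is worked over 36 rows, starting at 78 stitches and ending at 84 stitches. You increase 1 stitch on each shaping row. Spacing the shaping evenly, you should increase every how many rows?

Increase every 6th row.

Stitches to add: |84 − 78| = 6.
Shaping rows needed: 6 / 1 = 6.
36 rows / 6 = every 6 rows.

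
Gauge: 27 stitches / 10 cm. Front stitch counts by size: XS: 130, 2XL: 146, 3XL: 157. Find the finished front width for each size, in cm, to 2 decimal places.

XS 48.15 cm; 2XL 54.07 cm; 3XL 58.15 cm.

27/10 = 2.7 sts per cm.
XS: 130 / 2.7 = 48.148 → 48.15 cm.
2XL: 146 / 2.7 = 54.074 → 54.07 cm.
3XL: 157 / 2.7 = 58.148 → 58.15 cm.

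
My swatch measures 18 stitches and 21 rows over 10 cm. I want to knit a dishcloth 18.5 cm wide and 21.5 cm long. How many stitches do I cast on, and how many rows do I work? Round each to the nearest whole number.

Cast on 33 stitches and work 45 rows.

Stitch gauge = 18/10 = 1.8 sts/cm; 18.5 × 1.8 = 33.30 → 33 sts.
Row gauge = 21/10 = 2.1 rows/cm; 21.5 × 2.1 = 45.15 → 45 rows.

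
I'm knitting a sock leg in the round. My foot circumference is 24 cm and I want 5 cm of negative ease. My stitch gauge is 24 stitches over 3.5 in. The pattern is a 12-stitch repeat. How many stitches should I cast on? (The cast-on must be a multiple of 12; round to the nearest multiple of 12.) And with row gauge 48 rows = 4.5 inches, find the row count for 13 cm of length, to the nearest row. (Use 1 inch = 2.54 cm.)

Cast on 48 stitches; work 55 rows.

Finished = 24 − 5 = 19 cm.
19 cm × 1/2.54 = 7.48 inches.
24/3.5 = 6.857 sts per in; 7.48 × 6.857 = 51.29 sts.
Nearest multiple of 12 → 48.
13 cm = 5.12 inches; × 10.667 = 54.59 → 55 rows.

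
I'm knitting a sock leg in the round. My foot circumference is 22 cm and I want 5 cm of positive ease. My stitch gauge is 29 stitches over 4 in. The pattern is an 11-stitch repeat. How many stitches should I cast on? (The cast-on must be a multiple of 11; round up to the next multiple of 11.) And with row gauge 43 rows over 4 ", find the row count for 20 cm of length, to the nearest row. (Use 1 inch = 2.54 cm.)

Finished = 22 + 5 = 27 cm.
27 cm × 1/2.54 = 10.63 inches.
29/4 = 7.25 sts per in; 10.63 × 7.25 = 77.07 sts.
Next multiple of 11 → 88.
20 cm = 7.87 inches; × 10.75 = 84.65 → 85 rows.

Cast on 88 stitches; work 85 rows.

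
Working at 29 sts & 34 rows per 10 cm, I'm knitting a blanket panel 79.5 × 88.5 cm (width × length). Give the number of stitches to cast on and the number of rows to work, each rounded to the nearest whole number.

Stitch gauge = 29/10 = 2.9 sts/cm; 79.5 × 2.9 = 230.55 → 231 sts.
Row gauge = 34/10 = 3.4 rows/cm; 88.5 × 3.4 = 300.90 → 301 rows.

Cast on 231 stitches and work 301 rows.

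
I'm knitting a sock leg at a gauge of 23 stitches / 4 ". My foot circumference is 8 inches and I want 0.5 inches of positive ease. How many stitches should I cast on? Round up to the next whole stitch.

Finished = 8 + 0.5 = 8.5 in.
23 / 4 = 5.75 sts per inch.
8.50 × 5.75 = 48.88 sts.
→ 49 sts.

CO 49 sts.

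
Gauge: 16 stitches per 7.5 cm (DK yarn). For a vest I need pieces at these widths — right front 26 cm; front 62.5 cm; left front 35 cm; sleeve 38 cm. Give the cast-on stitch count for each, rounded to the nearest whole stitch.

right front 55; front 133; left front 75; sleeve 81.

Rate = 16/7.5 = 2.133 sts per cm.
right front: 26 × 2.133 = 55.47 → 55.
front: 62.5 × 2.133 = 133.33 → 133.
left front: 35 × 2.133 = 74.67 → 75.
sleeve: 38 × 2.133 = 81.07 → 81.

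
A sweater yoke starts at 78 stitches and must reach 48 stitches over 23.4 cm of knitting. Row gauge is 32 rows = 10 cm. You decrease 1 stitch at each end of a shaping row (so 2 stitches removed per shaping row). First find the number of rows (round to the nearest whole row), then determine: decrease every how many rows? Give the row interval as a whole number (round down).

Rows = 23.4 × 3.2 = 74.9 → 75 rows.
Stitches to remove: 30 → 15 shaping rows (at 2 st each).
75 / 15 = 5.00 → every 5 rows.

Decrease every 5th row.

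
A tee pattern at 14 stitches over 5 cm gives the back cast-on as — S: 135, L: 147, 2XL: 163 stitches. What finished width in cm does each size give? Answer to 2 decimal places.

S 48.21 cm; L 52.50 cm; 2XL 58.21 cm.

14/5 = 2.8 sts per cm.
S: 135 / 2.8 = 48.214 → 48.21 cm.
L: 147 / 2.8 = 52.500 → 52.50 cm.
2XL: 163 / 2.8 = 58.214 → 58.21 cm.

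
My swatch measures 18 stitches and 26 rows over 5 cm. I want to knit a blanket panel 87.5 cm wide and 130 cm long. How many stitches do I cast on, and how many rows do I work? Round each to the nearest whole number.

Cast on 315 stitches and work 676 rows.

Stitch gauge = 18/5 = 3.6 sts/cm; 87.5 × 3.6 = 315.00 → 315 sts.
Row gauge = 26/5 = 5.2 rows/cm; 130 × 5.2 = 676.00 → 676 rows.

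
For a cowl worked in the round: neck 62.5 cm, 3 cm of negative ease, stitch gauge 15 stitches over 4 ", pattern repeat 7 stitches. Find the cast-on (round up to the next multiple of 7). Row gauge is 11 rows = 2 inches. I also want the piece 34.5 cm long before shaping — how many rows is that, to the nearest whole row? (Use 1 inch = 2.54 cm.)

Cast on 91 stitches; work 75 rows.

Finished = 62.5 − 3 = 59.5 cm.
59.5 cm × 1/2.54 = 23.43 inches.
15/4 = 3.75 sts per in; 23.43 × 3.75 = 87.84 sts.
Next multiple of 7 → 91.
34.5 cm = 13.58 inches; × 5.5 = 74.70 → 75 rows.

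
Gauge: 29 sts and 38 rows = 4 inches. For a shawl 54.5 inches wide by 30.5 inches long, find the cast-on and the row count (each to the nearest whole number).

Stitch gauge = 29/4 = 7.25 sts/in; 54.5 × 7.25 = 395.12 → 395 sts.
Row gauge = 38/4 = 9.5 rows/in; 30.5 × 9.5 = 289.75 → 290 rows.

Cast on 395 stitches and work 290 rows.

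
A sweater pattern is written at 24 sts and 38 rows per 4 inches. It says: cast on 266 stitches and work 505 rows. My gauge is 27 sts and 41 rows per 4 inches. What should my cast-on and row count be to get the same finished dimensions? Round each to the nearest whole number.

Stitches: 266 × 27/24 = 299.25 → 299.
Rows: 505 × 41/38 = 544.87 → 545.

Cast on 299 stitches; work 545 rows.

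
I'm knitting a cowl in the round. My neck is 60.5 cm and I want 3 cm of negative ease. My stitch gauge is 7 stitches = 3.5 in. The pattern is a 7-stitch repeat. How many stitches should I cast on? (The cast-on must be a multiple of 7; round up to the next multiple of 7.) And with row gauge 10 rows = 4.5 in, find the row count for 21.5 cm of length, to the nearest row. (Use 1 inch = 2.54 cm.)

Finished = 60.5 − 3 = 57.5 cm.
57.5 cm × 1/2.54 = 22.64 inches.
7/3.5 = 2 sts per in; 22.64 × 2 = 45.28 sts.
Next multiple of 7 → 49.
21.5 cm = 8.46 inches; × 2.222 = 18.81 → 19 rows.

Cast on 49 stitches; work 19 rows.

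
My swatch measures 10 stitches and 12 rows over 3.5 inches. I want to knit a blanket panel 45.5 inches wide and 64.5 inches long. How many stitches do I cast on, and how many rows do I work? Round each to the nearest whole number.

Cast on 130 stitches and work 221 rows.

Stitch gauge = 10/3.5 = 2.857 sts/in; 45.5 × 2.857 = 130.00 → 130 sts.
Row gauge = 12/3.5 = 3.429 rows/in; 64.5 × 3.429 = 221.14 → 221 rows.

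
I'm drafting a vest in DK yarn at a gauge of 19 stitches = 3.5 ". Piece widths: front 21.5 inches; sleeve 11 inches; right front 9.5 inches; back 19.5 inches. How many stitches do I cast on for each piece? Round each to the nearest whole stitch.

front 117; sleeve 60; right front 52; back 106.

Rate = 19/3.5 = 5.429 sts per in.
front: 21.5 × 5.429 = 116.71 → 117.
sleeve: 11 × 5.429 = 59.71 → 60.
right front: 9.5 × 5.429 = 51.57 → 52.
back: 19.5 × 5.429 = 105.86 → 106.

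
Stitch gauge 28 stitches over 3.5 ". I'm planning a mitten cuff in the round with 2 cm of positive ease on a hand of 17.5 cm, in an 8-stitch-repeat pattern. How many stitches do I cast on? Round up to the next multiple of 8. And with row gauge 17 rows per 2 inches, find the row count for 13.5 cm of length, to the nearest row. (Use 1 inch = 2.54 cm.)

Finished = 17.5 + 2 = 19.5 cm.
19.5 cm × 1/2.54 = 7.68 inches.
28/3.5 = 8 sts per in; 7.68 × 8 = 61.42 sts.
Next multiple of 8 → 64.
13.5 cm = 5.31 inches; × 8.5 = 45.18 → 45 rows.

Cast on 64 stitches; work 45 rows.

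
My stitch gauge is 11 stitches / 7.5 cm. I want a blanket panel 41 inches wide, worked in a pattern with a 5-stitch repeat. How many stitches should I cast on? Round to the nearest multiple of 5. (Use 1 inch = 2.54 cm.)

155 stitches.

41 in = 41 × 2.54 = 104.14 cm.
11 / 7.5 = 1.467 sts/cm.
104.14 × 1.467 = 152.74 sts.
→ 155.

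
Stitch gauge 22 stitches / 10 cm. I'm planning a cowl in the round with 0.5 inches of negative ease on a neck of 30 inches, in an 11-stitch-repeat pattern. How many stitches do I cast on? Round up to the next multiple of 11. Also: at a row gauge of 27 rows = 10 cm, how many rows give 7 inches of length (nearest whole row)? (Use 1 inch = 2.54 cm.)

Finished = 30 − 0.5 = 29.5 inches.
29.5 inches × 2.54 = 74.93 cm.
22/10 = 2.2 sts per cm; 74.93 × 2.2 = 164.85 sts.
Next multiple of 11 → 165.
7 inches = 17.78 cm; × 2.7 = 48.01 → 48 rows.

Cast on 165 stitches; work 48 rows.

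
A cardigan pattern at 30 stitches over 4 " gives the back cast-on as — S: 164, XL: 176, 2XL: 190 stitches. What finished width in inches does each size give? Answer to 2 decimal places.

S 21.87 inches; XL 23.47 inches; 2XL 25.33 inches.

30/4 = 7.5 sts per in.
S: 164 / 7.5 = 21.867 → 21.87 in.
XL: 176 / 7.5 = 23.467 → 23.47 in.
2XL: 190 / 7.5 = 25.333 → 25.33 in.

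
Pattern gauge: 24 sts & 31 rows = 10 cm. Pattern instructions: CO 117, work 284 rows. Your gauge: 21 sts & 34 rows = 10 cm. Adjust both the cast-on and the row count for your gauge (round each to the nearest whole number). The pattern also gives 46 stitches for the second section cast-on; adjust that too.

Stitches: 117 × 21/24 = 102.38 → 102.
Rows: 284 × 34/31 = 311.48 → 311.
second section cast-on: 46 × 21/24 = 40.25 → 40.

Cast on 102 stitches; work 311 rows; second section cast-on 40 stitches.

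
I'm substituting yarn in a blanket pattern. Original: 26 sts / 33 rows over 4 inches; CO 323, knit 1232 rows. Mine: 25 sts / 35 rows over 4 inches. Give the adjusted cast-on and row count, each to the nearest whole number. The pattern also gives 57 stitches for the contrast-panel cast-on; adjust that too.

Cast on 311 stitches; work 1307 rows; contrast-panel cast-on 55 stitches.

Stitches: 323 × 25/26 = 310.58 → 311.
Rows: 1232 × 35/33 = 1306.67 → 1307.
contrast-panel cast-on: 57 × 25/26 = 54.81 → 55.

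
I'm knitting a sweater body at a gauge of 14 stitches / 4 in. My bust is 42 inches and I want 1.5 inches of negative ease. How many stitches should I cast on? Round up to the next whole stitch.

Finished = 42 − 1.5 = 40.5 in.
14 / 4 = 3.5 sts per inch.
40.50 × 3.5 = 141.75 sts.
→ 142 sts.

142 stitches.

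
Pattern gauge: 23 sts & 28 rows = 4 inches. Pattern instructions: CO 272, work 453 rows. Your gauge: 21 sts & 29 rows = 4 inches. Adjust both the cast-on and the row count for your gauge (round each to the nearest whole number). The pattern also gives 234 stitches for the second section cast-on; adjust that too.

Stitches: 272 × 21/23 = 248.35 → 248.
Rows: 453 × 29/28 = 469.18 → 469.
second section cast-on: 234 × 21/23 = 213.65 → 214.

Cast on 248 stitches; work 469 rows; second section cast-on 214 stitches.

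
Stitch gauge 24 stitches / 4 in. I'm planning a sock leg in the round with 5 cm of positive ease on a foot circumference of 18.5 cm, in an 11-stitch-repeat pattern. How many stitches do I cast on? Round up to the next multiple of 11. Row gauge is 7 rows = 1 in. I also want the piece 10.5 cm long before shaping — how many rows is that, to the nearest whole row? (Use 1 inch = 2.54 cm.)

Cast on 66 stitches; work 29 rows.

Finished = 18.5 + 5 = 23.5 cm.
23.5 cm × 1/2.54 = 9.25 inches.
24/4 = 6 sts per in; 9.25 × 6 = 55.51 sts.
Next multiple of 11 → 66.
10.5 cm = 4.13 inches; × 7 = 28.94 → 29 rows.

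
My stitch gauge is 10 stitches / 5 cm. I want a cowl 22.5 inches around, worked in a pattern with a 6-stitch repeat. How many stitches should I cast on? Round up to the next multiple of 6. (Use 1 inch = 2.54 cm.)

Cast on 120 stitches.

22.5 in = 22.5 × 2.54 = 57.15 cm.
10 / 5 = 2 sts/cm.
57.15 × 2 = 114.30 sts.
→ 120.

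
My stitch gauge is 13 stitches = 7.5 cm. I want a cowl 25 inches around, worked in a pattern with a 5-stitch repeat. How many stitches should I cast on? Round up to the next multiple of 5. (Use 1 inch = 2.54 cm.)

115 stitches.

25 in = 25 × 2.54 = 63.50 cm.
13 / 7.5 = 1.733 sts/cm.
63.50 × 1.733 = 110.07 sts.
→ 115.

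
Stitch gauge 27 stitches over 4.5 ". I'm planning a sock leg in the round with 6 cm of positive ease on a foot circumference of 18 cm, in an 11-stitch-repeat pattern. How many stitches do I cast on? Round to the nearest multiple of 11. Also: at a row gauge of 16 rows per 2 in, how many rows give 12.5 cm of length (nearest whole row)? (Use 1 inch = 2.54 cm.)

Cast on 55 stitches; work 39 rows.

Finished = 18 + 6 = 24 cm.
24 cm × 1/2.54 = 9.45 inches.
27/4.5 = 6 sts per in; 9.45 × 6 = 56.69 sts.
Nearest multiple of 11 → 55.
12.5 cm = 4.92 inches; × 8 = 39.37 → 39 rows.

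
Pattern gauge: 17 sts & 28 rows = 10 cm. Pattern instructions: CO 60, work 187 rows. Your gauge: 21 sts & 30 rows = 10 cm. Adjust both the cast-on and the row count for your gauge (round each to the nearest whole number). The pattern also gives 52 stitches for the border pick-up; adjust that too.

Cast on 74 stitches; work 200 rows; border pick-up 64 stitches.

Stitches: 60 × 21/17 = 74.12 → 74.
Rows: 187 × 30/28 = 200.36 → 200.
border pick-up: 52 × 21/17 = 64.24 → 64.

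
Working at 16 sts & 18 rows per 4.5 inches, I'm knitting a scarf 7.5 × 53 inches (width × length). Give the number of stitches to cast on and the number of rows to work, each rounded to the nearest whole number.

Cast on 27 stitches and work 212 rows.

Stitch gauge = 16/4.5 = 3.556 sts/in; 7.5 × 3.556 = 26.67 → 27 sts.
Row gauge = 18/4.5 = 4 rows/in; 53 × 4 = 212.00 → 212 rows.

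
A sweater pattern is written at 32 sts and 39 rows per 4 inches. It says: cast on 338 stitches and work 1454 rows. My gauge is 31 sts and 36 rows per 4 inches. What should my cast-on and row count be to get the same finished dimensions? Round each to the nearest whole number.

Cast on 327 stitches; work 1342 rows.

Stitches: 338 × 31/32 = 327.44 → 327.
Rows: 1454 × 36/39 = 1342.15 → 1342.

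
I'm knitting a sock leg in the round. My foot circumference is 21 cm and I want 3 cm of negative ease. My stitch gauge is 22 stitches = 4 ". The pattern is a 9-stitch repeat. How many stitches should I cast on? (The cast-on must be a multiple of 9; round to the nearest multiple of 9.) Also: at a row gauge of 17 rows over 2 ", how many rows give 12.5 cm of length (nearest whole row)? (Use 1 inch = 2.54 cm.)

Cast on 36 stitches; work 42 rows.

Finished = 21 − 3 = 18 cm.
18 cm × 1/2.54 = 7.09 inches.
22/4 = 5.5 sts per in; 7.09 × 5.5 = 38.98 sts.
Nearest multiple of 9 → 36.
12.5 cm = 4.92 inches; × 8.5 = 41.83 → 42 rows.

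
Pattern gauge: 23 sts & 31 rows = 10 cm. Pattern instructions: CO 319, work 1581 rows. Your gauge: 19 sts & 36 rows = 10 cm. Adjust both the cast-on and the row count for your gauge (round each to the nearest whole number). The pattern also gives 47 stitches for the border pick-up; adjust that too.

Stitches: 319 × 19/23 = 263.52 → 264.
Rows: 1581 × 36/31 = 1836.00 → 1836.
border pick-up: 47 × 19/23 = 38.83 → 39.

Cast on 264 stitches; work 1836 rows; border pick-up 39 stitches.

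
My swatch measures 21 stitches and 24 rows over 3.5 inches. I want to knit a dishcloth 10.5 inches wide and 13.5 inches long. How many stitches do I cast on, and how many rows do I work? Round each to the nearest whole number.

Cast on 63 stitches and work 93 rows.

Stitch gauge = 21/3.5 = 6 sts/in; 10.5 × 6 = 63.00 → 63 sts.
Row gauge = 24/3.5 = 6.857 rows/in; 13.5 × 6.857 = 92.57 → 93 rows.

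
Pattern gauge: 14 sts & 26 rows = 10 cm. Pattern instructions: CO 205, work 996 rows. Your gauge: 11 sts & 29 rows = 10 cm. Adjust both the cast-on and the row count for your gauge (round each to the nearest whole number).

Cast on 161 stitches; work 1111 rows.

Stitches: 205 × 11/14 = 161.07 → 161.
Rows: 996 × 29/26 = 1110.92 → 1111.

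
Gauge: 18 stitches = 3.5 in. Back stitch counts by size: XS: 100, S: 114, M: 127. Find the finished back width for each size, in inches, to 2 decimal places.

18/3.5 = 5.143 sts per in.
XS: 100 / 5.143 = 19.444 → 19.44 in.
S: 114 / 5.143 = 22.167 → 22.17 in.
M: 127 / 5.143 = 24.694 → 24.69 in.

XS 19.44 inches; S 22.17 inches; M 24.69 inches.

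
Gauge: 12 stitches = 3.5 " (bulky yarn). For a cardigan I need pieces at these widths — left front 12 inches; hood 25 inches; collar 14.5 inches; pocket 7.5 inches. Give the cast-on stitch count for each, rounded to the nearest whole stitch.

Rate = 12/3.5 = 3.429 sts per in.
left front: 12 × 3.429 = 41.14 → 41.
hood: 25 × 3.429 = 85.71 → 86.
collar: 14.5 × 3.429 = 49.71 → 50.
pocket: 7.5 × 3.429 = 25.71 → 26.

left front 41; hood 86; collar 50; pocket 26.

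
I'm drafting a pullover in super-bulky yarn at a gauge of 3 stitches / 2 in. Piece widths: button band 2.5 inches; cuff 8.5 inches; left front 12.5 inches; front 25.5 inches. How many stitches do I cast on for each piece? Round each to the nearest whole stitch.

button band 4; cuff 13; left front 19; front 38.

Rate = 3/2 = 1.5 sts per in.
button band: 2.5 × 1.5 = 3.75 → 4.
cuff: 8.5 × 1.5 = 12.75 → 13.
left front: 12.5 × 1.5 = 18.75 → 19.
front: 25.5 × 1.5 = 38.25 → 38.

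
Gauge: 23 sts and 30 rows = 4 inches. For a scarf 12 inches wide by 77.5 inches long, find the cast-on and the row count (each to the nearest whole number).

Stitch gauge = 23/4 = 5.75 sts/in; 12 × 5.75 = 69.00 → 69 sts.
Row gauge = 30/4 = 7.5 rows/in; 77.5 × 7.5 = 581.25 → 581 rows.

Cast on 69 stitches and work 581 rows.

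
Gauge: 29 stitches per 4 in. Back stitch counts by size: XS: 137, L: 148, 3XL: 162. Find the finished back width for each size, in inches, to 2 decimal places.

XS 18.90 inches; L 20.41 inches; 3XL 22.34 inches.

29/4 = 7.25 sts per in.
XS: 137 / 7.25 = 18.897 → 18.90 in.
L: 148 / 7.25 = 20.414 → 20.41 in.
3XL: 162 / 7.25 = 22.345 → 22.34 in.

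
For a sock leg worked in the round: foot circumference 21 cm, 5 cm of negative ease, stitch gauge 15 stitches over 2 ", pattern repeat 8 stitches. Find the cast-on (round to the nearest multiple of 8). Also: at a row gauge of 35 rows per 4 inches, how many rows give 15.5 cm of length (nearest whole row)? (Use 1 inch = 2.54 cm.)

Finished = 21 − 5 = 16 cm.
16 cm × 1/2.54 = 6.30 inches.
15/2 = 7.5 sts per in; 6.30 × 7.5 = 47.24 sts.
Nearest multiple of 8 → 48.
15.5 cm = 6.10 inches; × 8.75 = 53.40 → 53 rows.

Cast on 48 stitches; work 53 rows.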